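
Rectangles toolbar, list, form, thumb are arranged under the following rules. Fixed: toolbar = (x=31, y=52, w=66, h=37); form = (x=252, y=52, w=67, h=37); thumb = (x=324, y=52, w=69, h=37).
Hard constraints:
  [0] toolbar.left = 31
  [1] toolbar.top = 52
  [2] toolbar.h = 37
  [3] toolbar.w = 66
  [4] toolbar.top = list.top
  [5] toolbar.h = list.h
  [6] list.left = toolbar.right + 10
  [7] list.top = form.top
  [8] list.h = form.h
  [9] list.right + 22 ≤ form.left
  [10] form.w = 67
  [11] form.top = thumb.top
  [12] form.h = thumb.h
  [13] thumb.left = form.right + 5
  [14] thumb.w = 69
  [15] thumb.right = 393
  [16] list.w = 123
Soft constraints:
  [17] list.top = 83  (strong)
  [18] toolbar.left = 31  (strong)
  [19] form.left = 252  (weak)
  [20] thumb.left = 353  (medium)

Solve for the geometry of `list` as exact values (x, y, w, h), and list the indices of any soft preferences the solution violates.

1. list.y = 52  [toolbar.top = list.top]
2. list.h = 37  [toolbar.h = list.h]
3. list.x = 107  [list.left = toolbar.right + 10]
4. list.w = 123  [list.w = 123]

list = (x=107, y=52, w=123, h=37)
violated soft preferences: 17, 20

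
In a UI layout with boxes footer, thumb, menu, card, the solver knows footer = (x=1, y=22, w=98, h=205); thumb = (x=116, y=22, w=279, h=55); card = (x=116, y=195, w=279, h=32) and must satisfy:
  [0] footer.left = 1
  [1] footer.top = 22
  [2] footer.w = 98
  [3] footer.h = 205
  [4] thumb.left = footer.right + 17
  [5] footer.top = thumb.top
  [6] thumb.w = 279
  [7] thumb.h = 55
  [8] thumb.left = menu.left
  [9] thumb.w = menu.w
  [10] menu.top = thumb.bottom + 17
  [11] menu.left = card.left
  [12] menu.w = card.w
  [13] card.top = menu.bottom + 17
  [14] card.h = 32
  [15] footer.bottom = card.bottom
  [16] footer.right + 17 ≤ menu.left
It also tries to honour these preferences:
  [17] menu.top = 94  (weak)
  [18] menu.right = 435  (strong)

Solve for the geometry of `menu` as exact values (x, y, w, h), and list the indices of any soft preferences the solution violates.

menu = (x=116, y=94, w=279, h=84)
violated soft preferences: 18

1. menu.x = 116  [thumb.left = menu.left]
2. menu.w = 279  [thumb.w = menu.w]
3. menu.y = 94  [menu.top = thumb.bottom + 17]
4. menu.h = 84  [card.top = menu.bottom + 17]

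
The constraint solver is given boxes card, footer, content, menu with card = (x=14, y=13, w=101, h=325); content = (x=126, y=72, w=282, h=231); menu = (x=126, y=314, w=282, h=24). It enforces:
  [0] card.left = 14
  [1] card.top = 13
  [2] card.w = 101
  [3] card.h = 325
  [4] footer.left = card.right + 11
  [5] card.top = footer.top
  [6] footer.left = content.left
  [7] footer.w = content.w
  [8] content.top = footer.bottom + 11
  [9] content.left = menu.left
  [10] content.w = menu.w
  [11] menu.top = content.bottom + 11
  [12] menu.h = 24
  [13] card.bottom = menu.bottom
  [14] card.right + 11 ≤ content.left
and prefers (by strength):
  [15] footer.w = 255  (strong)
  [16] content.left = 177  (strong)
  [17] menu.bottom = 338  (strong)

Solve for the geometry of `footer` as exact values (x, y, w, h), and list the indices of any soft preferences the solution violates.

footer = (x=126, y=13, w=282, h=48)
violated soft preferences: 15, 16

1. footer.x = 126  [footer.left = card.right + 11]
2. footer.y = 13  [card.top = footer.top]
3. footer.w = 282  [footer.w = content.w]
4. footer.h = 48  [content.top = footer.bottom + 11]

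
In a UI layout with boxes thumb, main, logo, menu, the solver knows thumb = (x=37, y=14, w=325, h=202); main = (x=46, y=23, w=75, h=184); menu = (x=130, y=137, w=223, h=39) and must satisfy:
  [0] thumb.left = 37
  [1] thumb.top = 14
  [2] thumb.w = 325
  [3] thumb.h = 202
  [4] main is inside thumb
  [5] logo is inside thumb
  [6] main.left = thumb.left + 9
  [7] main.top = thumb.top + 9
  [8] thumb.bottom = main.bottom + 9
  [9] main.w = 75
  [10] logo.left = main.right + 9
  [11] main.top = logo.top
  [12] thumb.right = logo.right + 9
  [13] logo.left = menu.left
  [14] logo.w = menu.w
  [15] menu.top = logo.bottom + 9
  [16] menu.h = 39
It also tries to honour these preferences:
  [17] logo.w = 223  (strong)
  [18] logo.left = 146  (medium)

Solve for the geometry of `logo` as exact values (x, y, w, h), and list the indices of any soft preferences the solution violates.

1. logo.x = 130  [logo.left = main.right + 9]
2. logo.y = 23  [main.top = logo.top]
3. logo.w = 223  [thumb.right = logo.right + 9]
4. logo.h = 105  [menu.top = logo.bottom + 9]

logo = (x=130, y=23, w=223, h=105)
violated soft preferences: 18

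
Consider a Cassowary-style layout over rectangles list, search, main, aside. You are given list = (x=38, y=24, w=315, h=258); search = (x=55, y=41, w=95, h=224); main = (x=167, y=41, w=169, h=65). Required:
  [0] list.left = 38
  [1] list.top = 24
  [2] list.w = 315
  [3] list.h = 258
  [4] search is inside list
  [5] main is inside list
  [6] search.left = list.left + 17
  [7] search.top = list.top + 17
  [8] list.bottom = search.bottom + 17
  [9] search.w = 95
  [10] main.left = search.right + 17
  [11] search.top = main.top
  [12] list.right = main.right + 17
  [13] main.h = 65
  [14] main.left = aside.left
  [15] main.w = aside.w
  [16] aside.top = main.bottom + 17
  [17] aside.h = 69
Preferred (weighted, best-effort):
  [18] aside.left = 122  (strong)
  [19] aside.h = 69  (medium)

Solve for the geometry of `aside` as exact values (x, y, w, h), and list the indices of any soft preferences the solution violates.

aside = (x=167, y=123, w=169, h=69)
violated soft preferences: 18

1. aside.x = 167  [main.left = aside.left]
2. aside.w = 169  [main.w = aside.w]
3. aside.y = 123  [aside.top = main.bottom + 17]
4. aside.h = 69  [aside.h = 69]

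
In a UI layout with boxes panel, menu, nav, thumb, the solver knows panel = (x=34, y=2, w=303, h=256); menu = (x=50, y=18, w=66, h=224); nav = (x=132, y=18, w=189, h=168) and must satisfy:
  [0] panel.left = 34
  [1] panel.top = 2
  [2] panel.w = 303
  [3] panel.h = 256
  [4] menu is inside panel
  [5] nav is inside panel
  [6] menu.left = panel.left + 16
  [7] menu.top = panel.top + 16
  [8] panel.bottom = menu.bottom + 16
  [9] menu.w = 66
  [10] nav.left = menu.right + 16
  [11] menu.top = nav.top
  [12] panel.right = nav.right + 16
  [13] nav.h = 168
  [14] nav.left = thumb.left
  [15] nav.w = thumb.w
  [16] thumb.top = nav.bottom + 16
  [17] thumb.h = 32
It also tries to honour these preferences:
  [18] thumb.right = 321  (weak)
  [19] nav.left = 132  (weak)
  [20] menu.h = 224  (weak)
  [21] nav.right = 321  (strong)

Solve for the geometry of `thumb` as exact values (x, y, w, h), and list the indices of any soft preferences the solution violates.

thumb = (x=132, y=202, w=189, h=32)
violated soft preferences: none

1. thumb.x = 132  [nav.left = thumb.left]
2. thumb.w = 189  [nav.w = thumb.w]
3. thumb.y = 202  [thumb.top = nav.bottom + 16]
4. thumb.h = 32  [thumb.h = 32]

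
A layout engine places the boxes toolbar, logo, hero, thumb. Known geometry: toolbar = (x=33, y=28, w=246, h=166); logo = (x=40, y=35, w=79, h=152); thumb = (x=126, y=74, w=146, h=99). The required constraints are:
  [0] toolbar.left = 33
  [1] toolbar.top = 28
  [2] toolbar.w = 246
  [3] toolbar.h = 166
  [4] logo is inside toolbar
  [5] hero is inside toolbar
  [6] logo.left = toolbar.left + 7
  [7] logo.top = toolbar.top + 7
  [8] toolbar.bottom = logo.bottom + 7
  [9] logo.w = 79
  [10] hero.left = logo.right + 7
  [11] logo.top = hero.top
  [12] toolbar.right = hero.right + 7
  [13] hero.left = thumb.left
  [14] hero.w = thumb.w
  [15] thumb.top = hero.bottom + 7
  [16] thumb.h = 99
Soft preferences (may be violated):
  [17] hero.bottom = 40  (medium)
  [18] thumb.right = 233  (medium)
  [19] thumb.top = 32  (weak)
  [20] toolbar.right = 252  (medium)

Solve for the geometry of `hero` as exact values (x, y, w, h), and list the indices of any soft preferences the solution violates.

1. hero.x = 126  [hero.left = logo.right + 7]
2. hero.y = 35  [logo.top = hero.top]
3. hero.w = 146  [toolbar.right = hero.right + 7]
4. hero.h = 32  [thumb.top = hero.bottom + 7]

hero = (x=126, y=35, w=146, h=32)
violated soft preferences: 17, 18, 19, 20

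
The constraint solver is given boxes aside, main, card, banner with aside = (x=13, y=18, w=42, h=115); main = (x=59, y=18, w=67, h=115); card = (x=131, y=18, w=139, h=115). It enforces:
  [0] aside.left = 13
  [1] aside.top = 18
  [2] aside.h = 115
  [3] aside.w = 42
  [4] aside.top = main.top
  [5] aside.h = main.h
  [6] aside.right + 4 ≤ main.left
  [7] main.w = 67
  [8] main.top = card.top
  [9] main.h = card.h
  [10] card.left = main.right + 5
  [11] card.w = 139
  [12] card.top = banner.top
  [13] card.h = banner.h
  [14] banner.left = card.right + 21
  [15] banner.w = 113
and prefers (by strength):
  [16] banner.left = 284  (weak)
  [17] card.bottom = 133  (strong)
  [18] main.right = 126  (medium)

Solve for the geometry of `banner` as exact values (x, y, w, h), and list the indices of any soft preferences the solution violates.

banner = (x=291, y=18, w=113, h=115)
violated soft preferences: 16

1. banner.y = 18  [card.top = banner.top]
2. banner.h = 115  [card.h = banner.h]
3. banner.x = 291  [banner.left = card.right + 21]
4. banner.w = 113  [banner.w = 113]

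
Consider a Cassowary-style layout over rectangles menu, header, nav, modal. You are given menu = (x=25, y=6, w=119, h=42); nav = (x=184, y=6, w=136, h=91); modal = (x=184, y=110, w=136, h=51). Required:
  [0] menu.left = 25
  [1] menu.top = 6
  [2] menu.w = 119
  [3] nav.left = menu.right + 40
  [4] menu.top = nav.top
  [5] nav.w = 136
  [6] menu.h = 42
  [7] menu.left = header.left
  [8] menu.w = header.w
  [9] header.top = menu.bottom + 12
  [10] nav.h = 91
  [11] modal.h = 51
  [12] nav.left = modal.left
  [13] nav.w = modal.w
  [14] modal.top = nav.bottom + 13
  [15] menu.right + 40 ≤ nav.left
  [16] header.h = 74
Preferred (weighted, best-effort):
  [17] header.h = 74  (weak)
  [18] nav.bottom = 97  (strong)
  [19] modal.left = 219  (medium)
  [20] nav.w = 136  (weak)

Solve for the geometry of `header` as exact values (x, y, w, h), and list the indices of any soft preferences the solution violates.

header = (x=25, y=60, w=119, h=74)
violated soft preferences: 19

1. header.x = 25  [menu.left = header.left]
2. header.w = 119  [menu.w = header.w]
3. header.y = 60  [header.top = menu.bottom + 12]
4. header.h = 74  [header.h = 74]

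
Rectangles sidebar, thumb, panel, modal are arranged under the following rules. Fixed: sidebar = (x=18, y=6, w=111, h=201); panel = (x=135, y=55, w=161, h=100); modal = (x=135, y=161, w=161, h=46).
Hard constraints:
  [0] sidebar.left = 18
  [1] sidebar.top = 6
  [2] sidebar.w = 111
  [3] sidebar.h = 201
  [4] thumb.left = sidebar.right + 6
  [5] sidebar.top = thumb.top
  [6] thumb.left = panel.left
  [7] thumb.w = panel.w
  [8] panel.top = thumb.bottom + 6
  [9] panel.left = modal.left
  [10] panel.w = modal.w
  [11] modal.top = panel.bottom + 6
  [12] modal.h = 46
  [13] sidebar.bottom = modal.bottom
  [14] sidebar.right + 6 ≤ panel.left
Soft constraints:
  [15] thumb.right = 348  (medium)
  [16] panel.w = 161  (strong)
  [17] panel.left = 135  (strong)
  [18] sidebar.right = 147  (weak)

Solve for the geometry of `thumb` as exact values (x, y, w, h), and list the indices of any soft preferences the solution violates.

1. thumb.x = 135  [thumb.left = sidebar.right + 6]
2. thumb.y = 6  [sidebar.top = thumb.top]
3. thumb.w = 161  [thumb.w = panel.w]
4. thumb.h = 43  [panel.top = thumb.bottom + 6]

thumb = (x=135, y=6, w=161, h=43)
violated soft preferences: 15, 18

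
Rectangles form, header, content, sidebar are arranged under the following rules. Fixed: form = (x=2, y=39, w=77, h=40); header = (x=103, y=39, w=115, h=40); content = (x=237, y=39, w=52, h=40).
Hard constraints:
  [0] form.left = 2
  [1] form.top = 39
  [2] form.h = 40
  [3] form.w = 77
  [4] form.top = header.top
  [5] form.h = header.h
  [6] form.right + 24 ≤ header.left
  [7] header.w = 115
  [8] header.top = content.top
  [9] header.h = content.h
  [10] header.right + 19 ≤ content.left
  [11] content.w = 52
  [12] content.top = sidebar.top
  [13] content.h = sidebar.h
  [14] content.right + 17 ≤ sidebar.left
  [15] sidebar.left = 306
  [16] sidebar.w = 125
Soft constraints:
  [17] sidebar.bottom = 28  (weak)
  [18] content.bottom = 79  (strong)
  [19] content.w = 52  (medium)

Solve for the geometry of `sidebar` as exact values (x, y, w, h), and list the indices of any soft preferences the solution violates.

1. sidebar.y = 39  [content.top = sidebar.top]
2. sidebar.h = 40  [content.h = sidebar.h]
3. sidebar.x = 306  [sidebar.left = 306]
4. sidebar.w = 125  [sidebar.w = 125]

sidebar = (x=306, y=39, w=125, h=40)
violated soft preferences: 17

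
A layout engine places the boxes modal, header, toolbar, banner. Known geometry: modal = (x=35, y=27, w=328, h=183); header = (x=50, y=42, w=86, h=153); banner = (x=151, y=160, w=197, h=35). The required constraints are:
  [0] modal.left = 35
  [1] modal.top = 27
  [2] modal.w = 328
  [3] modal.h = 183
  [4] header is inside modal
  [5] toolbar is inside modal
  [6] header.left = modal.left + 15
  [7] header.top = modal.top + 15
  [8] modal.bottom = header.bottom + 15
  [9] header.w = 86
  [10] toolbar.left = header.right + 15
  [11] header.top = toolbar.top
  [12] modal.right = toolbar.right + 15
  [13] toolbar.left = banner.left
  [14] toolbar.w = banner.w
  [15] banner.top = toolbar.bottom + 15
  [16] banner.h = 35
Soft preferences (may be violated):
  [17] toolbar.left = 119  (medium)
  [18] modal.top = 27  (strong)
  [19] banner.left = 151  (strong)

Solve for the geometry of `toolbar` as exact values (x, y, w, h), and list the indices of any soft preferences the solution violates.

toolbar = (x=151, y=42, w=197, h=103)
violated soft preferences: 17

1. toolbar.x = 151  [toolbar.left = header.right + 15]
2. toolbar.y = 42  [header.top = toolbar.top]
3. toolbar.w = 197  [modal.right = toolbar.right + 15]
4. toolbar.h = 103  [banner.top = toolbar.bottom + 15]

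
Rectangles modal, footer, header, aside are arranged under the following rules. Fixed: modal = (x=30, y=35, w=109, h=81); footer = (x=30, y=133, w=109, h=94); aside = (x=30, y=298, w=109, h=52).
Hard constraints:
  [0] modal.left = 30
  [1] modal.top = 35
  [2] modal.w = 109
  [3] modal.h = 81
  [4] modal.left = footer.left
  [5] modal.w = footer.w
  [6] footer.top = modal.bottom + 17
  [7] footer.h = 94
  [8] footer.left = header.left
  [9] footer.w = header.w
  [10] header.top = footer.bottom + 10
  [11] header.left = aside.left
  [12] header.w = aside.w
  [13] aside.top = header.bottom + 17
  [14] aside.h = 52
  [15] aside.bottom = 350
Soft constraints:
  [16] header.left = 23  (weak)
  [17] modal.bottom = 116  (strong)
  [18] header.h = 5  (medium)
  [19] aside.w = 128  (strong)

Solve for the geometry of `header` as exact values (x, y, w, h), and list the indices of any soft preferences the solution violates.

1. header.x = 30  [footer.left = header.left]
2. header.w = 109  [footer.w = header.w]
3. header.y = 237  [header.top = footer.bottom + 10]
4. header.h = 44  [aside.top = header.bottom + 17]

header = (x=30, y=237, w=109, h=44)
violated soft preferences: 16, 18, 19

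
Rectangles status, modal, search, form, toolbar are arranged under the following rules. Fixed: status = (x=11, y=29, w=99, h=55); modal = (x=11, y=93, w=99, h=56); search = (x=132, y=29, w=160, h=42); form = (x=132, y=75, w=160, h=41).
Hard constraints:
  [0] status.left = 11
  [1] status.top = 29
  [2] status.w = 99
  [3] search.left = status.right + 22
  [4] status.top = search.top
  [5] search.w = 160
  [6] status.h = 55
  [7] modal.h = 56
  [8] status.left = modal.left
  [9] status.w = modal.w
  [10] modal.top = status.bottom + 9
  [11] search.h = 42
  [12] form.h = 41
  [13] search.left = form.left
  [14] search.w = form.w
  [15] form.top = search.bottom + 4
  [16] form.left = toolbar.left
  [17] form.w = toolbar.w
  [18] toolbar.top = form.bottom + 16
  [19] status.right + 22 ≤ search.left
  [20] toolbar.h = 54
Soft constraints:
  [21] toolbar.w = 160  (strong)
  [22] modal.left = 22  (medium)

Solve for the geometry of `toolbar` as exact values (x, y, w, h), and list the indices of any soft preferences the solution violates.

toolbar = (x=132, y=132, w=160, h=54)
violated soft preferences: 22

1. toolbar.x = 132  [form.left = toolbar.left]
2. toolbar.w = 160  [form.w = toolbar.w]
3. toolbar.y = 132  [toolbar.top = form.bottom + 16]
4. toolbar.h = 54  [toolbar.h = 54]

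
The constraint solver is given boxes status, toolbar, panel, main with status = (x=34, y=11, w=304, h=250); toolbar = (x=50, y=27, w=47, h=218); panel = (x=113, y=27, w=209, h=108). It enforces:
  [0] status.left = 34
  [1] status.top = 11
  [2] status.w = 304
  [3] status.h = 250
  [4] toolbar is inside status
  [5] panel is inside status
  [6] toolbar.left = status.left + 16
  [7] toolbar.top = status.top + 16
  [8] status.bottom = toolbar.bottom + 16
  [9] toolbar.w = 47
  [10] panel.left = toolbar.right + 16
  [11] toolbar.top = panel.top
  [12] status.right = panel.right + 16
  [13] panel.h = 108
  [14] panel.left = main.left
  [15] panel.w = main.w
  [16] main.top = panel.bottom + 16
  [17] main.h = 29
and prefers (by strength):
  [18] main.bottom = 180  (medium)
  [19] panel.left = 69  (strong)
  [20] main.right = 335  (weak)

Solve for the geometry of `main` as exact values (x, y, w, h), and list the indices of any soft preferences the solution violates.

main = (x=113, y=151, w=209, h=29)
violated soft preferences: 19, 20

1. main.x = 113  [panel.left = main.left]
2. main.w = 209  [panel.w = main.w]
3. main.y = 151  [main.top = panel.bottom + 16]
4. main.h = 29  [main.h = 29]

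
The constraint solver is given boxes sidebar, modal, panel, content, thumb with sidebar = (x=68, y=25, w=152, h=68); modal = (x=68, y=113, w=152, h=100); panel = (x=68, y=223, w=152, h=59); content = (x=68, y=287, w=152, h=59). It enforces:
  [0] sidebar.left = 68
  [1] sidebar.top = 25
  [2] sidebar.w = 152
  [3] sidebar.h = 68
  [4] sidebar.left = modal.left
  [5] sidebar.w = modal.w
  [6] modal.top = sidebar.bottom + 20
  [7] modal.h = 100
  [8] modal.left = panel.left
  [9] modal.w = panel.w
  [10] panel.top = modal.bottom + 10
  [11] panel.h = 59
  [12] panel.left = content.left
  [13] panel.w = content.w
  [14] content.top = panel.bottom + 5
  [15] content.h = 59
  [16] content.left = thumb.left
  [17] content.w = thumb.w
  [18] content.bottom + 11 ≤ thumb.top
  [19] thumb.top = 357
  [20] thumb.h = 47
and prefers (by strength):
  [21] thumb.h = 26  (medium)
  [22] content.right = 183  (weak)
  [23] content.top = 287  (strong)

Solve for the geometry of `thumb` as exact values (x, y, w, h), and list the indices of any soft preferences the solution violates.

thumb = (x=68, y=357, w=152, h=47)
violated soft preferences: 21, 22

1. thumb.x = 68  [content.left = thumb.left]
2. thumb.w = 152  [content.w = thumb.w]
3. thumb.y = 357  [thumb.top = 357]
4. thumb.h = 47  [thumb.h = 47]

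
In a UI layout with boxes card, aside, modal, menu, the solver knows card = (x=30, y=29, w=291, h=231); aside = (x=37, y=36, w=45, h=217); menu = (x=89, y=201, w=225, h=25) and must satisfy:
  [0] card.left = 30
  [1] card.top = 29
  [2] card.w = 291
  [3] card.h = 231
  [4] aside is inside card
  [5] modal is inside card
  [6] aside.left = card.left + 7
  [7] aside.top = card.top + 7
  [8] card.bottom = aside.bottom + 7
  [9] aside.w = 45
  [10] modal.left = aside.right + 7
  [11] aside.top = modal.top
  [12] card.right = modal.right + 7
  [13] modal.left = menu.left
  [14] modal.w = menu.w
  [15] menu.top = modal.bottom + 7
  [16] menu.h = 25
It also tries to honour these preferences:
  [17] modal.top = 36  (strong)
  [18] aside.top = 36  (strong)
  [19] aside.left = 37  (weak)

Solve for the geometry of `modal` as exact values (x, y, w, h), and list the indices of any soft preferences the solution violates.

modal = (x=89, y=36, w=225, h=158)
violated soft preferences: none

1. modal.x = 89  [modal.left = aside.right + 7]
2. modal.y = 36  [aside.top = modal.top]
3. modal.w = 225  [card.right = modal.right + 7]
4. modal.h = 158  [menu.top = modal.bottom + 7]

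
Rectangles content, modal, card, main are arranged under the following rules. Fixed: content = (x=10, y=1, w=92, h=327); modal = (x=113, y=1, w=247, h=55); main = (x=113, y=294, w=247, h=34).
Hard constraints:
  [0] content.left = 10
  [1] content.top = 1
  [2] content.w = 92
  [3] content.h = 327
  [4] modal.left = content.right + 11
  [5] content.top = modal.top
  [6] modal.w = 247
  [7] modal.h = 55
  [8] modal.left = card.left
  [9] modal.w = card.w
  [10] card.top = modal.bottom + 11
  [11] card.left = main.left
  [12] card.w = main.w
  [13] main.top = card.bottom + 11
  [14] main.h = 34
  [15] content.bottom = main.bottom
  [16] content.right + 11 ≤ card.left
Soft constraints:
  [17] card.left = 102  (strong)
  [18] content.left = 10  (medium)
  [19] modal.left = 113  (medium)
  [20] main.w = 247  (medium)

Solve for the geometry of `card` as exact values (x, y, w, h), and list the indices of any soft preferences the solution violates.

card = (x=113, y=67, w=247, h=216)
violated soft preferences: 17

1. card.x = 113  [modal.left = card.left]
2. card.w = 247  [modal.w = card.w]
3. card.y = 67  [card.top = modal.bottom + 11]
4. card.h = 216  [main.top = card.bottom + 11]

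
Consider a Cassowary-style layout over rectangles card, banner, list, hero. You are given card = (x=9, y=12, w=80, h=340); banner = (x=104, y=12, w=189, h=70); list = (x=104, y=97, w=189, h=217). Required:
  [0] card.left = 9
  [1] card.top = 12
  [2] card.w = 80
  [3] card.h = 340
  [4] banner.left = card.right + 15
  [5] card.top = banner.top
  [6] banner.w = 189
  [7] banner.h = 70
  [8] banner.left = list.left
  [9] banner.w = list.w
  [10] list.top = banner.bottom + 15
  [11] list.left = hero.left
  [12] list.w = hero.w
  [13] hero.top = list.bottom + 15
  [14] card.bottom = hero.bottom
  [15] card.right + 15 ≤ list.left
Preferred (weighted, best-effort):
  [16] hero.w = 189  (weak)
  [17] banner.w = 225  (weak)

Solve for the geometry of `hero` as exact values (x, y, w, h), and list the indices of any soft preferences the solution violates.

hero = (x=104, y=329, w=189, h=23)
violated soft preferences: 17

1. hero.x = 104  [list.left = hero.left]
2. hero.w = 189  [list.w = hero.w]
3. hero.y = 329  [hero.top = list.bottom + 15]
4. hero.h = 23  [card.bottom = hero.bottom]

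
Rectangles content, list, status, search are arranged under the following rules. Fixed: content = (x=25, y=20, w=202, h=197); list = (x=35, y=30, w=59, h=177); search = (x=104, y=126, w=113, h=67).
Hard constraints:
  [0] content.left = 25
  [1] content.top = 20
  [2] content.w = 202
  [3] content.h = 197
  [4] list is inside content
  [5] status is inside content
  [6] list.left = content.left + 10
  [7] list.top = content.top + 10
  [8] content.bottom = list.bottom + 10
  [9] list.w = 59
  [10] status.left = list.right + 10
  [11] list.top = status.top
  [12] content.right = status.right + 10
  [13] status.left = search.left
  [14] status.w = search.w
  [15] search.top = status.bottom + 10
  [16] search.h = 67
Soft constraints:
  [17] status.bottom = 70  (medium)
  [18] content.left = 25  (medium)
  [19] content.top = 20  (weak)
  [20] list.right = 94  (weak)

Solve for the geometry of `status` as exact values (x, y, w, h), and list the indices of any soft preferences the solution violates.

status = (x=104, y=30, w=113, h=86)
violated soft preferences: 17

1. status.x = 104  [status.left = list.right + 10]
2. status.y = 30  [list.top = status.top]
3. status.w = 113  [content.right = status.right + 10]
4. status.h = 86  [search.top = status.bottom + 10]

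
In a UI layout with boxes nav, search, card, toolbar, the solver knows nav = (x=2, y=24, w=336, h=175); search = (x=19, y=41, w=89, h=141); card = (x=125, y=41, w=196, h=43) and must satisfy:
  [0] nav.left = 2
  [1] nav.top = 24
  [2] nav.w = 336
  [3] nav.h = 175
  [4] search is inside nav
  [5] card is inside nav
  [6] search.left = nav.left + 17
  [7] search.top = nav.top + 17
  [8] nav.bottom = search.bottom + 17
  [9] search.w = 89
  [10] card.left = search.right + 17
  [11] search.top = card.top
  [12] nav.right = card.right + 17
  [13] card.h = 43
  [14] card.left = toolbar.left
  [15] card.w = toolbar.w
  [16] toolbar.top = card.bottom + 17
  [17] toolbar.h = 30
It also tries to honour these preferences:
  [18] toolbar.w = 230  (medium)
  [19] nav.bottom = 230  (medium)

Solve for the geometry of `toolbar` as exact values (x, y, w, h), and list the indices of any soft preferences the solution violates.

toolbar = (x=125, y=101, w=196, h=30)
violated soft preferences: 18, 19

1. toolbar.x = 125  [card.left = toolbar.left]
2. toolbar.w = 196  [card.w = toolbar.w]
3. toolbar.y = 101  [toolbar.top = card.bottom + 17]
4. toolbar.h = 30  [toolbar.h = 30]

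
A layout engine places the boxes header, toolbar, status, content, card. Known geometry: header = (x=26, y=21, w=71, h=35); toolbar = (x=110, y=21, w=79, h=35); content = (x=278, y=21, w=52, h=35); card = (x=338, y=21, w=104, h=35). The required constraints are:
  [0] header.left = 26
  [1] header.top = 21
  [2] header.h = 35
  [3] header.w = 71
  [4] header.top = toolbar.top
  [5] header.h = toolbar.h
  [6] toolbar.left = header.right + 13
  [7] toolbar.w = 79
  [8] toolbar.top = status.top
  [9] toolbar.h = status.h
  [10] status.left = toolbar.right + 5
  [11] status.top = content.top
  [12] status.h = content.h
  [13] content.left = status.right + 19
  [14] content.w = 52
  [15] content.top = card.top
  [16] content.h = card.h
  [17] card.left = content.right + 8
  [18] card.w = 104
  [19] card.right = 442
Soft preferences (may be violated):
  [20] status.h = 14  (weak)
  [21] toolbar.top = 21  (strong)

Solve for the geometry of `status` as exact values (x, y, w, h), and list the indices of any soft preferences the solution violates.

status = (x=194, y=21, w=65, h=35)
violated soft preferences: 20

1. status.y = 21  [toolbar.top = status.top]
2. status.h = 35  [toolbar.h = status.h]
3. status.x = 194  [status.left = toolbar.right + 5]
4. status.w = 65  [content.left = status.right + 19]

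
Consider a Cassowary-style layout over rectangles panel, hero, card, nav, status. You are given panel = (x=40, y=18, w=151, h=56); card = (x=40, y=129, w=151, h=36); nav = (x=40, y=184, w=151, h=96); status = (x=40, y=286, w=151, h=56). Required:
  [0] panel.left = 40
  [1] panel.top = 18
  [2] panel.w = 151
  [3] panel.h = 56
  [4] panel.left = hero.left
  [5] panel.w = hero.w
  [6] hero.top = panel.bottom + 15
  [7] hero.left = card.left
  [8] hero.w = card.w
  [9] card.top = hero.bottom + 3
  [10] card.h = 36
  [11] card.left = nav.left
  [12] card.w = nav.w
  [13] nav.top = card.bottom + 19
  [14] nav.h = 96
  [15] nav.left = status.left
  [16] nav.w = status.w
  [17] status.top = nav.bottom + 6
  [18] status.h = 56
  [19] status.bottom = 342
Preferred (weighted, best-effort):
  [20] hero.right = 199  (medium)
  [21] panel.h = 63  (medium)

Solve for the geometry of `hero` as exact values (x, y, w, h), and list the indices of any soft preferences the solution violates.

1. hero.x = 40  [panel.left = hero.left]
2. hero.w = 151  [panel.w = hero.w]
3. hero.y = 89  [hero.top = panel.bottom + 15]
4. hero.h = 37  [card.top = hero.bottom + 3]

hero = (x=40, y=89, w=151, h=37)
violated soft preferences: 20, 21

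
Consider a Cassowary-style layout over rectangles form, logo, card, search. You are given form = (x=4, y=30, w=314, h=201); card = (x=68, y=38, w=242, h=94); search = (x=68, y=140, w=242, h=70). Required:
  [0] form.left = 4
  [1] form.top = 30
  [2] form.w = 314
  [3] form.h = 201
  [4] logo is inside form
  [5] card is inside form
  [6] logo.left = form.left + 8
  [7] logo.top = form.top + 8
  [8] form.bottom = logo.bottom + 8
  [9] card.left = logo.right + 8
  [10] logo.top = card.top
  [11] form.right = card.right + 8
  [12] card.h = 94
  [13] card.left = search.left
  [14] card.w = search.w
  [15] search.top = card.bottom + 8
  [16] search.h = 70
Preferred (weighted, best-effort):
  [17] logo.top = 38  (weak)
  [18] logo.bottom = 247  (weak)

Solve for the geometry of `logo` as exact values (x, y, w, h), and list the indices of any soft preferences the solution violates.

1. logo.x = 12  [logo.left = form.left + 8]
2. logo.y = 38  [logo.top = form.top + 8]
3. logo.h = 185  [form.bottom = logo.bottom + 8]
4. logo.w = 48  [card.left = logo.right + 8]

logo = (x=12, y=38, w=48, h=185)
violated soft preferences: 18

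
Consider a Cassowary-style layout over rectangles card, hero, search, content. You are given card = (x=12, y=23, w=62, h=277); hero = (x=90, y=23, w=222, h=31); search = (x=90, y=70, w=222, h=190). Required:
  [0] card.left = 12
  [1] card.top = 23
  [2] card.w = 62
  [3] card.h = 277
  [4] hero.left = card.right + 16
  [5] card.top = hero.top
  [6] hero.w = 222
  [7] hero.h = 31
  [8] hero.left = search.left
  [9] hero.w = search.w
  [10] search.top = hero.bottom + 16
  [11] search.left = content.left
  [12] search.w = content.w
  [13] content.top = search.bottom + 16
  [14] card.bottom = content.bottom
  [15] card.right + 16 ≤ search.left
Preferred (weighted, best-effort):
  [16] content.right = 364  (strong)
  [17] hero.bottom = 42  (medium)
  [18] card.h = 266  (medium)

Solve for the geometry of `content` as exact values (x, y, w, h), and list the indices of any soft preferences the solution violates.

content = (x=90, y=276, w=222, h=24)
violated soft preferences: 16, 17, 18

1. content.x = 90  [search.left = content.left]
2. content.w = 222  [search.w = content.w]
3. content.y = 276  [content.top = search.bottom + 16]
4. content.h = 24  [card.bottom = content.bottom]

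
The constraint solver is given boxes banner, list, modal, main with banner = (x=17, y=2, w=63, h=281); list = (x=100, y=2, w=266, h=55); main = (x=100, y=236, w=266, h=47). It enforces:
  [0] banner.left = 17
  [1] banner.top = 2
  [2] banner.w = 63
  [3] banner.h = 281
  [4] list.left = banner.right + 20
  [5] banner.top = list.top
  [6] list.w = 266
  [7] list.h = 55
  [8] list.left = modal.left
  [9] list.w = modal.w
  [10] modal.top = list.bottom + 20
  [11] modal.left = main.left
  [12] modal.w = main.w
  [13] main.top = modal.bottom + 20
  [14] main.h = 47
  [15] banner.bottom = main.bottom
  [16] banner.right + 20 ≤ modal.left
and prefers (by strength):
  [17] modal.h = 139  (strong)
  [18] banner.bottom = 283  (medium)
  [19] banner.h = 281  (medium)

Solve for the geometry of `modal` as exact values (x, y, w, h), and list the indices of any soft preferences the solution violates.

1. modal.x = 100  [list.left = modal.left]
2. modal.w = 266  [list.w = modal.w]
3. modal.y = 77  [modal.top = list.bottom + 20]
4. modal.h = 139  [main.top = modal.bottom + 20]

modal = (x=100, y=77, w=266, h=139)
violated soft preferences: none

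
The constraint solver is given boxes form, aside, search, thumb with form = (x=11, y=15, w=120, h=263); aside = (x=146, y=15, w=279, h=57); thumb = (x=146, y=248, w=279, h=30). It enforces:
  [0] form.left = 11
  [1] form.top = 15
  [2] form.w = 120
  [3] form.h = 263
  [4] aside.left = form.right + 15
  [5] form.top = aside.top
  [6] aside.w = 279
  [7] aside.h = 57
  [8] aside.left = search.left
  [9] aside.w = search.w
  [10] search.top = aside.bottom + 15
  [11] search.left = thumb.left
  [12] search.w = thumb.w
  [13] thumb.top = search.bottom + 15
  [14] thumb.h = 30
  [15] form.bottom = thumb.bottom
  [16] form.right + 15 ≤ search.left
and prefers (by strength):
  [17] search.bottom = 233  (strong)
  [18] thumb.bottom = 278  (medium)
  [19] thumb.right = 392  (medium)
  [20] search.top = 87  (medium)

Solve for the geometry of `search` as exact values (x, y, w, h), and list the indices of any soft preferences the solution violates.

search = (x=146, y=87, w=279, h=146)
violated soft preferences: 19

1. search.x = 146  [aside.left = search.left]
2. search.w = 279  [aside.w = search.w]
3. search.y = 87  [search.top = aside.bottom + 15]
4. search.h = 146  [thumb.top = search.bottom + 15]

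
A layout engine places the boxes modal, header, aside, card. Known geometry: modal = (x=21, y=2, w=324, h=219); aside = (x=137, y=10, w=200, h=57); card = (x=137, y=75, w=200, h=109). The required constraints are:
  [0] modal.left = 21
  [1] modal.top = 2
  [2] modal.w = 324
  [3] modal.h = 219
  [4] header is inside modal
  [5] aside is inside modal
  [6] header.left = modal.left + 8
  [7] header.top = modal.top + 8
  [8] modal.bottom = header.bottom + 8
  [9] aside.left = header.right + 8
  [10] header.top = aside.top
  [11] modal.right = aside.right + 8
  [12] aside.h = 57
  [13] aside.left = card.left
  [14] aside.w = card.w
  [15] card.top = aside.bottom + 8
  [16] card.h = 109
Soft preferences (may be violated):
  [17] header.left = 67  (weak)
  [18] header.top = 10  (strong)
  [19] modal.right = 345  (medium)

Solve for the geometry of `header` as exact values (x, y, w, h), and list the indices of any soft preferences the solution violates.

1. header.x = 29  [header.left = modal.left + 8]
2. header.y = 10  [header.top = modal.top + 8]
3. header.h = 203  [modal.bottom = header.bottom + 8]
4. header.w = 100  [aside.left = header.right + 8]

header = (x=29, y=10, w=100, h=203)
violated soft preferences: 17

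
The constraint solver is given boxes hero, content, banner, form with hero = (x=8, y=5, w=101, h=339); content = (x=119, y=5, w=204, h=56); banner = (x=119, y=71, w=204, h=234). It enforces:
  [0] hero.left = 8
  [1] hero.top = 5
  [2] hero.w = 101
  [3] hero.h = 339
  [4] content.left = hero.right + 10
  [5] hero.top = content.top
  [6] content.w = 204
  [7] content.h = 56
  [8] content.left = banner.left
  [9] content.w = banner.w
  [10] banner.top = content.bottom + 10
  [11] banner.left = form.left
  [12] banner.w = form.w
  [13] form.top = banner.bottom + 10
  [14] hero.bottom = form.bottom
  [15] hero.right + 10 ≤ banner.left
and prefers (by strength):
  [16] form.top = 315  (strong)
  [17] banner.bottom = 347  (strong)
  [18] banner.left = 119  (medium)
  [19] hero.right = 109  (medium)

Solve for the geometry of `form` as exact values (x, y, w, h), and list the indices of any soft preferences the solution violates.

form = (x=119, y=315, w=204, h=29)
violated soft preferences: 17

1. form.x = 119  [banner.left = form.left]
2. form.w = 204  [banner.w = form.w]
3. form.y = 315  [form.top = banner.bottom + 10]
4. form.h = 29  [hero.bottom = form.bottom]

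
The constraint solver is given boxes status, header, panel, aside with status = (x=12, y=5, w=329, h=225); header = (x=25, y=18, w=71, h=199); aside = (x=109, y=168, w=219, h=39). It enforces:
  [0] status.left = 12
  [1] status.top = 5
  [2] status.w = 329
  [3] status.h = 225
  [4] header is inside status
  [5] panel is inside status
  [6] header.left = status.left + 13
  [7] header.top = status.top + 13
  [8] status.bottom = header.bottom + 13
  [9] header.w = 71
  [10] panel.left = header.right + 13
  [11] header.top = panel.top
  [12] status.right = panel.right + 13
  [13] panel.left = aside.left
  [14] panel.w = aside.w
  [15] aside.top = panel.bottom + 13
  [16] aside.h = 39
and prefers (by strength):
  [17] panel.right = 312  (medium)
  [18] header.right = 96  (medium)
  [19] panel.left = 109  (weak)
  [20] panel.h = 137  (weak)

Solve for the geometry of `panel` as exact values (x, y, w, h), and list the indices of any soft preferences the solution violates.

1. panel.x = 109  [panel.left = header.right + 13]
2. panel.y = 18  [header.top = panel.top]
3. panel.w = 219  [status.right = panel.right + 13]
4. panel.h = 137  [aside.top = panel.bottom + 13]

panel = (x=109, y=18, w=219, h=137)
violated soft preferences: 17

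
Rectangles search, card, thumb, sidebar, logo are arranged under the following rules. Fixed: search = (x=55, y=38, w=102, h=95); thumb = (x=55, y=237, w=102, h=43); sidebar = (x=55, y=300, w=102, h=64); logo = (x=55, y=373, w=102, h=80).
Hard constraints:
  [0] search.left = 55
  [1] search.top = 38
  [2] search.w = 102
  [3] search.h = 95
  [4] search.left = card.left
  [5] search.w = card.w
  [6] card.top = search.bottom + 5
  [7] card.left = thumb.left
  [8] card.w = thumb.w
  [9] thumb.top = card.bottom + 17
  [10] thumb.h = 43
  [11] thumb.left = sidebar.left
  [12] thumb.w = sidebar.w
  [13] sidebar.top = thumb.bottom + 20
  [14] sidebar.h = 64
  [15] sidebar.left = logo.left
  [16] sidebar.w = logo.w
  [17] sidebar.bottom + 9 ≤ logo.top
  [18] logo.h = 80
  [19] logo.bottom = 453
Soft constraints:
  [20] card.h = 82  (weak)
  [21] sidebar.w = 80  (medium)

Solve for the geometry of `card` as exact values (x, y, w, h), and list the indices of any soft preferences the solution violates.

card = (x=55, y=138, w=102, h=82)
violated soft preferences: 21

1. card.x = 55  [search.left = card.left]
2. card.w = 102  [search.w = card.w]
3. card.y = 138  [card.top = search.bottom + 5]
4. card.h = 82  [thumb.top = card.bottom + 17]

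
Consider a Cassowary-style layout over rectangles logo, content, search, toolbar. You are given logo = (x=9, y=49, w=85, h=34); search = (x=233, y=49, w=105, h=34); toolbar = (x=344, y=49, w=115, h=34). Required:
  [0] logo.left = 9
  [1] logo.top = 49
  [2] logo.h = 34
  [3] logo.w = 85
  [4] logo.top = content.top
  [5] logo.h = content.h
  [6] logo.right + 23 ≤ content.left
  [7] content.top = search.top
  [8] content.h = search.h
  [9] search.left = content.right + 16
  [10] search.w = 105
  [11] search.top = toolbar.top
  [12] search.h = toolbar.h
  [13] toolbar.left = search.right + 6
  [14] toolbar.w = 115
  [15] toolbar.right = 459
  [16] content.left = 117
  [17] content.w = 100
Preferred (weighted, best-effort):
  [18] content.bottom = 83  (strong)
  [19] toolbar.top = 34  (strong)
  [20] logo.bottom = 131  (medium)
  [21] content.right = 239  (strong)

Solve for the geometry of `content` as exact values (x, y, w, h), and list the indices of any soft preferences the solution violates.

1. content.y = 49  [logo.top = content.top]
2. content.h = 34  [logo.h = content.h]
3. content.x = 117  [content.left = 117]
4. content.w = 100  [content.w = 100]

content = (x=117, y=49, w=100, h=34)
violated soft preferences: 19, 20, 21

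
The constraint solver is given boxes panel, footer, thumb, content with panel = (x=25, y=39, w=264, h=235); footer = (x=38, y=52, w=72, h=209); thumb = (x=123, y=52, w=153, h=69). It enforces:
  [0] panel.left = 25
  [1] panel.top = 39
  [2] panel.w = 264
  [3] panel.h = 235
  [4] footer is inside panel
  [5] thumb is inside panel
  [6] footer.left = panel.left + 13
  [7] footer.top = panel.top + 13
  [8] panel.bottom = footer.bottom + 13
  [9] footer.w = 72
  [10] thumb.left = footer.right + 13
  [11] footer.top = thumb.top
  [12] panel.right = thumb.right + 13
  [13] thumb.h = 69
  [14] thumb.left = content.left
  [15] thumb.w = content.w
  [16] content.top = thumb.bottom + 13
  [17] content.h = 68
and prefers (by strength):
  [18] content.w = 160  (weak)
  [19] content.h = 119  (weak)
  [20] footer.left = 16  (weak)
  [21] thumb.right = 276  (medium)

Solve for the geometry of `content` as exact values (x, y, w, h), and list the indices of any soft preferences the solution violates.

1. content.x = 123  [thumb.left = content.left]
2. content.w = 153  [thumb.w = content.w]
3. content.y = 134  [content.top = thumb.bottom + 13]
4. content.h = 68  [content.h = 68]

content = (x=123, y=134, w=153, h=68)
violated soft preferences: 18, 19, 20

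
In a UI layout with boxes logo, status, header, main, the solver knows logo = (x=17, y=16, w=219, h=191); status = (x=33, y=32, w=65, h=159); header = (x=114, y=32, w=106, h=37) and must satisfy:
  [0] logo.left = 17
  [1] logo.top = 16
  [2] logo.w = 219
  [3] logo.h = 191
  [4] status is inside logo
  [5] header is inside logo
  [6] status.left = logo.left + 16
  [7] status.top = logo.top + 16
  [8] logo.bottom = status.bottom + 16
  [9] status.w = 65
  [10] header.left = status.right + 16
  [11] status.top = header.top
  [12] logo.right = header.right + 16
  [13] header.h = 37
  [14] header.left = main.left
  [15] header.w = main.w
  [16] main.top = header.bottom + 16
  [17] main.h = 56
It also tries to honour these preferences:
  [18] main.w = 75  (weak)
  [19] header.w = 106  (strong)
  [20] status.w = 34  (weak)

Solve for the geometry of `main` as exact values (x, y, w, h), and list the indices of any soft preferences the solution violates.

main = (x=114, y=85, w=106, h=56)
violated soft preferences: 18, 20

1. main.x = 114  [header.left = main.left]
2. main.w = 106  [header.w = main.w]
3. main.y = 85  [main.top = header.bottom + 16]
4. main.h = 56  [main.h = 56]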